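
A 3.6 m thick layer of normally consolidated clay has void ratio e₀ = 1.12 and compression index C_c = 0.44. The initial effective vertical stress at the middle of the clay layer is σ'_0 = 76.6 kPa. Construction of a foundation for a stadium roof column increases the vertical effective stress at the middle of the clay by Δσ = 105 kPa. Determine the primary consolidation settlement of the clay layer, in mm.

Final effective stress: σ'_f = σ'_0 + Δσ = 76.6 + 105 = 181.6 kPa.
Normally consolidated clay, so the full stress increment lies on the virgin compression line:
S_c = C_c·H/(1+e₀)·log₁₀(σ'_f/σ'_0) = 0.44×3.6/(1+1.12)×log₁₀(181.6/76.6)
    = 0.74717 × 0.37489 = 0.2801 m

S_c ≈ 280 mm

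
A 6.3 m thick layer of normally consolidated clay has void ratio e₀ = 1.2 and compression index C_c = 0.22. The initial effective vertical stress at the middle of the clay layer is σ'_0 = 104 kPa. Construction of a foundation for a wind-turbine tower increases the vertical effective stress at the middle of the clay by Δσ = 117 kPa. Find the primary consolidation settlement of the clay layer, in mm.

S_c ≈ 206 mm

Final effective stress: σ'_f = σ'_0 + Δσ = 104 + 117 = 221 kPa.
Normally consolidated clay, so the full stress increment lies on the virgin compression line:
S_c = C_c·H/(1+e₀)·log₁₀(σ'_f/σ'_0) = 0.22×6.3/(1+1.2)×log₁₀(221/104)
    = 0.63 × 0.32736 = 0.2062 m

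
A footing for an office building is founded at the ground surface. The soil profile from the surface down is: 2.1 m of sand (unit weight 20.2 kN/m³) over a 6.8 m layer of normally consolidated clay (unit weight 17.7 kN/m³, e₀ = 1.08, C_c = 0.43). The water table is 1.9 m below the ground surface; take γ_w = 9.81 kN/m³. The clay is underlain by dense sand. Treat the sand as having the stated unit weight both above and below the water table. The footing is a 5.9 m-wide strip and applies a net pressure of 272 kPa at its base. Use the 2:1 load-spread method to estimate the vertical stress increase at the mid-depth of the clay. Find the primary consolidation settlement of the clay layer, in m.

Mid-depth of clay below the ground surface: z = 2.1 + 6.8/2 = 5.5 m.
Total vertical stress at mid-clay: σ_v = 20.2×2.1 + 17.7×3.4 = 102.6 kPa.
Pore pressure: u = 9.81×(5.5 − 1.9) = 35.316 kPa.
Initial effective stress: σ'_0 = σ_v − u = 102.6 − 35.316 = 67.284 kPa.
Stress increase at mid-clay by the 2:1 spreading method:
Δσ = qB/(B+z) = 272×5.9/(5.9+5.5) = 140.77 kPa
Final effective stress: σ'_f = σ'_0 + Δσ = 67.284 + 140.77 = 208.05 kPa.
Normally consolidated clay, so the full stress increment lies on the virgin compression line:
S_c = C_c·H/(1+e₀)·log₁₀(σ'_f/σ'_0) = 0.43×6.8/(1+1.08)×log₁₀(208.05/67.284)
    = 1.4058 × 0.49026 = 0.6892 m

S_c ≈ 0.689 m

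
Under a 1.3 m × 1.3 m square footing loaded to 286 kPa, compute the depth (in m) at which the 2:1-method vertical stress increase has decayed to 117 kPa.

z ≈ 0.733 m

2:1 spreading — at depth z the loaded area has grown by z in each plan dimension:
qB²/(B+z)² = Δσ_z ⇒ z = B(√(q/Δσ_z) − 1) = 1.3×(√(286/117) − 1) = 0.7325 m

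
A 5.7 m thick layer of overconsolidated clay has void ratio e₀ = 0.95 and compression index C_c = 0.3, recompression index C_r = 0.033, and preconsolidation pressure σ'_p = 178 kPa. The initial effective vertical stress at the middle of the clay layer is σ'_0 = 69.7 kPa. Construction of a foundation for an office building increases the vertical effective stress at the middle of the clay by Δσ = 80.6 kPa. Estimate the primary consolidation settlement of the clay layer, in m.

S_c ≈ 0.0322 m

Final effective stress: σ'_f = 69.7 + 80.6 = 150.3 kPa.
σ'_f = 150.3 ≤ σ'_p = 178 kPa, so the clay remains overconsolidated and only the recompression index applies:
S_c = C_r·H/(1+e₀)·log₁₀(σ'_f/σ'_0) = 0.033×5.7/1.95×log₁₀(150.3/69.7)
    = 0.096462 × 0.33373 = 0.03219 m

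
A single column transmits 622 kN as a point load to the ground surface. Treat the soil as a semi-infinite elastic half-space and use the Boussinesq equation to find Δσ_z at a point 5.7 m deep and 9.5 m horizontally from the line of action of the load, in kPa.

Δσ_z ≈ 0.33 kPa

Boussinesq vertical stress below a point load on an elastic half-space:
Δσ_z = 3P/(2πz²) · [1 + (r/z)²]^(−5/2)
r/z = 9.5/5.7 = 1.6667; [1+(r/z)²]^(−5/2) = 0.03605.
Δσ_z = 3×622/(2π×5.7²) × 0.03605 = 9.1408 × 0.03605 = 0.3295 kPa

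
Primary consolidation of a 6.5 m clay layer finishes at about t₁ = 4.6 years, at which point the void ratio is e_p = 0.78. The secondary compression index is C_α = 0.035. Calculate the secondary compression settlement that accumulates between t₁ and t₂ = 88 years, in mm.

Secondary compression: S_s = C_α·H/(1+e_p)·log₁₀(t₂/t₁)
S_s = 0.035×6.5/(1+0.78)×log₁₀(88/4.6)
    = 0.1278 × 1.282 = 0.1638 m

S_s ≈ 164 mm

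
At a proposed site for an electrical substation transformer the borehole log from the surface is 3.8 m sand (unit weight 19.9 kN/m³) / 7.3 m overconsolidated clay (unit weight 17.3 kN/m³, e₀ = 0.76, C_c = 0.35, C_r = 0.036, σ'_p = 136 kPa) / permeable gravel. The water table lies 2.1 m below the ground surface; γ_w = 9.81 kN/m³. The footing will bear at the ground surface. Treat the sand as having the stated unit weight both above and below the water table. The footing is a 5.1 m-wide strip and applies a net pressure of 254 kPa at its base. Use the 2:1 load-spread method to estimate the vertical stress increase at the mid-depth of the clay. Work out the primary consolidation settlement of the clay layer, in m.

Mid-depth of clay below the ground surface: z = 3.8 + 7.3/2 = 7.45 m.
Total vertical stress at mid-clay: σ_v = 19.9×3.8 + 17.3×3.65 = 138.76 kPa.
Pore pressure: u = 9.81×(7.45 − 2.1) = 52.483 kPa.
Initial effective stress: σ'_0 = σ_v − u = 138.76 − 52.483 = 86.277 kPa.
Stress increase at mid-clay by the 2:1 spreading method:
Δσ = qB/(B+z) = 254×5.1/(5.1+7.45) = 103.22 kPa
Final effective stress: σ'_f = 86.277 + 103.22 = 189.5 kPa.
σ'_f = 189.5 > σ'_p = 136 kPa, so the stress path crosses the preconsolidation pressure — recompression up to σ'_p, then virgin compression beyond:
S_c = H/(1+e₀)·[C_r·log₁₀(σ'_p/σ'_0) + C_c·log₁₀(σ'_f/σ'_p)]
    = 7.3/1.76 × [0.036×log₁₀(136/86.277) + 0.35×log₁₀(189.5/136)]
    = 4.1477 × [0.0071152 + 0.050425] = 0.2387 m

S_c ≈ 0.239 m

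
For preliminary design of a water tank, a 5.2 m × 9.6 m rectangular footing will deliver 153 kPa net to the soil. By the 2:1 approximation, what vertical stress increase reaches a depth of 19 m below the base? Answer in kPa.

By the 2:1 method the load spreads at 1 horizontal : 2 vertical, so at depth z the loaded area has grown by z in each plan dimension:
Δσ = qBL/((B+z)(L+z)) = 153×5.2×9.6/((5.2+19)(9.6+19)) = 11.035 kPa

Δσ_z ≈ 11 kPa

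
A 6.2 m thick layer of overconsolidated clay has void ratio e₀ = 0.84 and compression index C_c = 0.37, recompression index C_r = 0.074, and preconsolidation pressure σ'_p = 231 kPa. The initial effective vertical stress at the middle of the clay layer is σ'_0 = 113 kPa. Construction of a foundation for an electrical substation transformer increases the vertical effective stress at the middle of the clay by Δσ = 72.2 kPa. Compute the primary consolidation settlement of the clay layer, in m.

Final effective stress: σ'_f = 113 + 72.2 = 185.2 kPa.
σ'_f = 185.2 ≤ σ'_p = 231 kPa, so the clay remains overconsolidated and only the recompression index applies:
S_c = C_r·H/(1+e₀)·log₁₀(σ'_f/σ'_0) = 0.074×6.2/1.84×log₁₀(185.2/113)
    = 0.24935 × 0.21456 = 0.0535 m

S_c ≈ 0.0535 m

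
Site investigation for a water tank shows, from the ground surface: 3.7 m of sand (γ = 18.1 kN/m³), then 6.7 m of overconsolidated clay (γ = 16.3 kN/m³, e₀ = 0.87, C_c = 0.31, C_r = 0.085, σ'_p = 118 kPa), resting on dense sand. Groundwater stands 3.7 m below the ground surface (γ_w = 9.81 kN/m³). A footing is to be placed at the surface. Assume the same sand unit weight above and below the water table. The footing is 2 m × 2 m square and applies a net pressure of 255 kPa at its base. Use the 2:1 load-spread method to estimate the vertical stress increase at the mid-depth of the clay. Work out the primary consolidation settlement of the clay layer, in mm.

S_c ≈ 17.4 mm

Mid-depth of clay below the ground surface: z = 3.7 + 6.7/2 = 7.05 m.
Total vertical stress at mid-clay: σ_v = 18.1×3.7 + 16.3×3.35 = 121.58 kPa.
Pore pressure: u = 9.81×(7.05 − 3.7) = 32.864 kPa.
Initial effective stress: σ'_0 = σ_v − u = 121.58 − 32.864 = 88.716 kPa.
Stress increase at mid-clay by the 2:1 spreading method:
Δσ = qBL/((B+z)(L+z)) = 255×2×2/((2+7.05)(2+7.05)) = 12.454 kPa
Final effective stress: σ'_f = 88.716 + 12.454 = 101.17 kPa.
σ'_f = 101.17 ≤ σ'_p = 118 kPa, so the clay remains overconsolidated and only the recompression index applies:
S_c = C_r·H/(1+e₀)·log₁₀(σ'_f/σ'_0) = 0.085×6.7/1.87×log₁₀(101.17/88.716)
    = 0.30455 × 0.05705 = 0.01737 m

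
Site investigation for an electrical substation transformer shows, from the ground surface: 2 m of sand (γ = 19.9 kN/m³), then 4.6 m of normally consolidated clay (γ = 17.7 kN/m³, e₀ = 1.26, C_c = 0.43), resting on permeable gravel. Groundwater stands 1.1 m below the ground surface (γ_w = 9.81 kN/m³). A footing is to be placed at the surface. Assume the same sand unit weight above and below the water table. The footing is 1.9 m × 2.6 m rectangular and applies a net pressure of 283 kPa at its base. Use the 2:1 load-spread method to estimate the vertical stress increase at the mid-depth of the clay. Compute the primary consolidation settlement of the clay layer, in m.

Mid-depth of clay below the ground surface: z = 2 + 4.6/2 = 4.3 m.
Total vertical stress at mid-clay: σ_v = 19.9×2 + 17.7×2.3 = 80.51 kPa.
Pore pressure: u = 9.81×(4.3 − 1.1) = 31.392 kPa.
Initial effective stress: σ'_0 = σ_v − u = 80.51 − 31.392 = 49.118 kPa.
Stress increase at mid-clay by the 2:1 spreading method:
Δσ = qBL/((B+z)(L+z)) = 283×1.9×2.6/((1.9+4.3)(2.6+4.3)) = 32.679 kPa
Final effective stress: σ'_f = σ'_0 + Δσ = 49.118 + 32.679 = 81.797 kPa.
Normally consolidated clay, so the full stress increment lies on the virgin compression line:
S_c = C_c·H/(1+e₀)·log₁₀(σ'_f/σ'_0) = 0.43×4.6/(1+1.26)×log₁₀(81.797/49.118)
    = 0.87522 × 0.2215 = 0.1939 m

S_c ≈ 0.194 m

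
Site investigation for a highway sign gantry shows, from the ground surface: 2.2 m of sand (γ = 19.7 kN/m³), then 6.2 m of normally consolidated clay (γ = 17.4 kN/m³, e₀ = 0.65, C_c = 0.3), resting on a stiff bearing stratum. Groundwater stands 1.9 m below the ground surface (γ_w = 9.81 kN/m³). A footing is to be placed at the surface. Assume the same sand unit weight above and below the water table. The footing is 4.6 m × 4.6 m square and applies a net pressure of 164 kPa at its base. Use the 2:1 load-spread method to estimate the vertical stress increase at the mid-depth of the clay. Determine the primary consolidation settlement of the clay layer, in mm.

S_c ≈ 216 mm

Mid-depth of clay below the ground surface: z = 2.2 + 6.2/2 = 5.3 m.
Total vertical stress at mid-clay: σ_v = 19.7×2.2 + 17.4×3.1 = 97.28 kPa.
Pore pressure: u = 9.81×(5.3 − 1.9) = 33.354 kPa.
Initial effective stress: σ'_0 = σ_v − u = 97.28 − 33.354 = 63.926 kPa.
Stress increase at mid-clay by the 2:1 spreading method:
Δσ = qBL/((B+z)(L+z)) = 164×4.6×4.6/((4.6+5.3)(4.6+5.3)) = 35.407 kPa
Final effective stress: σ'_f = σ'_0 + Δσ = 63.926 + 35.407 = 99.333 kPa.
Normally consolidated clay, so the full stress increment lies on the virgin compression line:
S_c = C_c·H/(1+e₀)·log₁₀(σ'_f/σ'_0) = 0.3×6.2/(1+0.65)×log₁₀(99.333/63.926)
    = 1.1273 × 0.19142 = 0.2158 m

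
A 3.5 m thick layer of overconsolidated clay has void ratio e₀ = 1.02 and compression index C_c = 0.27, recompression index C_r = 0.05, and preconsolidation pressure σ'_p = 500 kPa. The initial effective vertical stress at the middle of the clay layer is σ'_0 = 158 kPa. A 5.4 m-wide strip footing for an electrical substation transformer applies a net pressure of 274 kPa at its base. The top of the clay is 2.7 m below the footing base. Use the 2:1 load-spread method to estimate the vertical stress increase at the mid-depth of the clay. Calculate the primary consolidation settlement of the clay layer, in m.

Mid-depth of clay below the footing base: z = 2.7 + 3.5/2 = 4.45 m.
Stress increase at mid-clay by the 2:1 spreading method:
Δσ = qB/(B+z) = 274×5.4/(5.4+4.45) = 150.21 kPa
Final effective stress: σ'_f = 158 + 150.21 = 308.21 kPa.
σ'_f = 308.21 ≤ σ'_p = 500 kPa, so the clay remains overconsolidated and only the recompression index applies:
S_c = C_r·H/(1+e₀)·log₁₀(σ'_f/σ'_0) = 0.05×3.5/2.02×log₁₀(308.21/158)
    = 0.086635 × 0.29019 = 0.02514 m

S_c ≈ 0.0251 m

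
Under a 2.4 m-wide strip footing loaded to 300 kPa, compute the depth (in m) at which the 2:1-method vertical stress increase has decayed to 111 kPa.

z ≈ 4.09 m

2:1 spreading — at depth z the loaded area has grown by z in each plan dimension:
qB/(B+z) = Δσ_z ⇒ z = qB/Δσ_z − B = 300×2.4/111 − 2.4 = 4.086 m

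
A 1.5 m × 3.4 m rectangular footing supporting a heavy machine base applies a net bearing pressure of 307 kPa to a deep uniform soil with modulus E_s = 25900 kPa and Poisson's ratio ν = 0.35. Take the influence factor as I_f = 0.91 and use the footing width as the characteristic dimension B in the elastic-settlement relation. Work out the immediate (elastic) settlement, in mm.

Immediate (elastic) settlement: S_e = q·B·(1−ν²)/E_s · I_f.
S_e = 307 × 1.5 × (1 − 0.35²) / 25900 × 0.91
    = 307 × 1.5 × 0.8775 / 25900 × 0.91
    = 0.0142 m = 14.2 mm

S_e ≈ 14.2 mm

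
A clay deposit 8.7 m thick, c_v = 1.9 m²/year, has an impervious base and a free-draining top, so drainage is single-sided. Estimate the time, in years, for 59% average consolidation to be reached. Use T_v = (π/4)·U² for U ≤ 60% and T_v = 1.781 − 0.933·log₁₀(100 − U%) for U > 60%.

t ≈ 10.9 years

Drainage path length: H_d = H = 8.7 m (single drainage).
U ≤ 60%: T_v = (π/4)·U² = (π/4)×0.59² = 0.2734.
t = T_v·H_d²/c_v = 0.2734×8.7²/1.9 = 10.89 years.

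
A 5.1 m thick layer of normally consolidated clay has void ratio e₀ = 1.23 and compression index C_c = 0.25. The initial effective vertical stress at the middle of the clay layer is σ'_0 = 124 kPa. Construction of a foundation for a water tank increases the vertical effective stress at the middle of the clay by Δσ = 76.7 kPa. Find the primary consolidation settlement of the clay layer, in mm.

Final effective stress: σ'_f = σ'_0 + Δσ = 124 + 76.7 = 200.7 kPa.
Normally consolidated clay, so the full stress increment lies on the virgin compression line:
S_c = C_c·H/(1+e₀)·log₁₀(σ'_f/σ'_0) = 0.25×5.1/(1+1.23)×log₁₀(200.7/124)
    = 0.57175 × 0.20913 = 0.1196 m

S_c ≈ 120 mm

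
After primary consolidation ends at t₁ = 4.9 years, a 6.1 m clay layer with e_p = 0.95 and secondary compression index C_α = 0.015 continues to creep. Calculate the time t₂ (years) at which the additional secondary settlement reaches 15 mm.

S_s = C_α·H/(1+e_p)·log₁₀(t₂/t₁) ⇒ log₁₀(t₂/t₁) = S_s·(1+e_p)/(C_α·H).
log₁₀(t₂/t₁) = 0.015 × (1+0.95) / (0.015×6.1) = 0.3197
t₂ = t₁ × 10^0.3197 = 4.9 × 2.088 = 10.23 years

t₂ ≈ 10.2 years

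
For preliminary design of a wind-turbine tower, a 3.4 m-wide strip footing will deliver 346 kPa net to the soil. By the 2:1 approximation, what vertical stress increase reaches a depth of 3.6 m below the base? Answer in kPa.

Δσ_z ≈ 168 kPa

By the 2:1 method the load spreads at 1 horizontal : 2 vertical, so at depth z the loaded area has grown by z in each plan dimension:
Δσ = qB/(B+z) = 346×3.4/(3.4+3.6) = 168.06 kPa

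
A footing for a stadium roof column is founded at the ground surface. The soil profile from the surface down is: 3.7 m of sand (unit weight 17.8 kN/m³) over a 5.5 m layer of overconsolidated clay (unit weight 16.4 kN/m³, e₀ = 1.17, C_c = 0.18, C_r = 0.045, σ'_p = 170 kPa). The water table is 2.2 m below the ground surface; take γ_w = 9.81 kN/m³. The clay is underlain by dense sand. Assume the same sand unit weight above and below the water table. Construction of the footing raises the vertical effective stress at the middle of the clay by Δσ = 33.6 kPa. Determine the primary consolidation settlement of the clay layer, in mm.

Mid-depth of clay below the ground surface: z = 3.7 + 5.5/2 = 6.45 m.
Total vertical stress at mid-clay: σ_v = 17.8×3.7 + 16.4×2.75 = 110.96 kPa.
Pore pressure: u = 9.81×(6.45 − 2.2) = 41.693 kPa.
Initial effective stress: σ'_0 = σ_v − u = 110.96 − 41.693 = 69.267 kPa.
Final effective stress: σ'_f = 69.267 + 33.6 = 102.87 kPa.
σ'_f = 102.87 ≤ σ'_p = 170 kPa, so the clay remains overconsolidated and only the recompression index applies:
S_c = C_r·H/(1+e₀)·log₁₀(σ'_f/σ'_0) = 0.045×5.5/2.17×log₁₀(102.87/69.267)
    = 0.11406 × 0.17176 = 0.01959 m

S_c ≈ 19.6 mm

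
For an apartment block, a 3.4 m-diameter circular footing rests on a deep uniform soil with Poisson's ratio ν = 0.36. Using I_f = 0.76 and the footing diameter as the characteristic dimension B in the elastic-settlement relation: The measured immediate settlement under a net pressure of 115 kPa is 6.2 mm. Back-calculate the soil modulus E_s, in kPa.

S_e = q·B·(1−ν²)/E_s · I_f  ⇒  E_s = q·B·(1−ν²)·I_f / S_e.
E_s = 115 × 3.4 × 0.8704 × 0.76 / 0.0062 = 41720 kPa

E_s ≈ 41700 kPa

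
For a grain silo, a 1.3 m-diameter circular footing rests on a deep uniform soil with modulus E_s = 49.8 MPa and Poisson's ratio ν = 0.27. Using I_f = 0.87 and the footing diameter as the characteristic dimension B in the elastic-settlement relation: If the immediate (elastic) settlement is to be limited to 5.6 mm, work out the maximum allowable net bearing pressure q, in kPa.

E_s = 49.8 MPa = 49800 kPa.
S_e = q·B·(1−ν²)/E_s · I_f  ⇒  q = S_e·E_s / (B·(1−ν²)·I_f).
q = 0.0056 × 49800 / (1.3 × 0.9271 × 0.87) = 266 kPa

q ≈ 266 kPa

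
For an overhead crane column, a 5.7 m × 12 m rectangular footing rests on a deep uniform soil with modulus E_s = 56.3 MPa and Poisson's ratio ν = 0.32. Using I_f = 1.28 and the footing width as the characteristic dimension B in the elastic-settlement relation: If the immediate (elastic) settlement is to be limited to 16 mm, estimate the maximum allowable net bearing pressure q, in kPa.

q ≈ 138 kPa

E_s = 56.3 MPa = 56300 kPa.
S_e = q·B·(1−ν²)/E_s · I_f  ⇒  q = S_e·E_s / (B·(1−ν²)·I_f).
q = 0.016 × 56300 / (5.7 × 0.8976 × 1.28) = 137.6 kPa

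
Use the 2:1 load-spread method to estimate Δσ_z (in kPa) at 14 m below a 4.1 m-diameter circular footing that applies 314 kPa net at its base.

Δσ_z ≈ 16.1 kPa

By the 2:1 method the load spreads at 1 horizontal : 2 vertical, so at depth z the loaded area has grown by z in each plan dimension:
Δσ ≈ qD²/(D+z)² = 314×4.1²/(4.1+14)² = 16.112 kPa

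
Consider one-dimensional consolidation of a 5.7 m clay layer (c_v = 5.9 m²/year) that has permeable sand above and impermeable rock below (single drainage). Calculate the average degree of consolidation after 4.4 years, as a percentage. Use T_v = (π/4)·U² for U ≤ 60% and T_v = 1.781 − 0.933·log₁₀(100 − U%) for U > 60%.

U ≈ 88.7 %

Drainage path length: H_d = H = 5.7 m (single drainage).
T_v = c_v·t/H_d² = 5.9×4.4/5.7² = 0.79902.
T_v = 0.79902 corresponds to the U > 60% branch:
U = 1 − 10^((1.781 − T_v)/0.933)/100 = 0.8872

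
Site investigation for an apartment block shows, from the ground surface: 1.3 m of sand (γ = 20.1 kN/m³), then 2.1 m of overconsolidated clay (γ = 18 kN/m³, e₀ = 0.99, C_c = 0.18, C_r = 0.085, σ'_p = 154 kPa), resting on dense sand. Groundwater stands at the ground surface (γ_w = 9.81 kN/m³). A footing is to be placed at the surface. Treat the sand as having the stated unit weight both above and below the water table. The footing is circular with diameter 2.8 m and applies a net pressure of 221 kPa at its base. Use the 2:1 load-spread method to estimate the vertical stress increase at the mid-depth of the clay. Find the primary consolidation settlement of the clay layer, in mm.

S_c ≈ 53.7 mm

Mid-depth of clay below the ground surface: z = 1.3 + 2.1/2 = 2.35 m.
Total vertical stress at mid-clay: σ_v = 20.1×1.3 + 18×1.05 = 45.03 kPa.
Pore pressure: u = 9.81×(2.35 − 0) = 23.054 kPa.
Initial effective stress: σ'_0 = σ_v − u = 45.03 − 23.054 = 21.976 kPa.
Stress increase at mid-clay by the 2:1 spreading method:
Δσ ≈ qD²/(D+z)² = 221×2.8²/(2.8+2.35)² = 65.327 kPa
Final effective stress: σ'_f = 21.976 + 65.327 = 87.303 kPa.
σ'_f = 87.303 ≤ σ'_p = 154 kPa, so the clay remains overconsolidated and only the recompression index applies:
S_c = C_r·H/(1+e₀)·log₁₀(σ'_f/σ'_0) = 0.085×2.1/1.99×log₁₀(87.303/21.976)
    = 0.089701 × 0.59908 = 0.05374 m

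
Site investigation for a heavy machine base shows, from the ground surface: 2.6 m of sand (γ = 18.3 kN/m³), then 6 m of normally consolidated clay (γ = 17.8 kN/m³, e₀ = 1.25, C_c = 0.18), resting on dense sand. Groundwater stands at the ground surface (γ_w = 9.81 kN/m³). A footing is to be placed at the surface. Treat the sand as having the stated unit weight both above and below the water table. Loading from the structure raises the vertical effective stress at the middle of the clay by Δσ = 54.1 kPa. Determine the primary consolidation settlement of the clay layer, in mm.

Mid-depth of clay below the ground surface: z = 2.6 + 6/2 = 5.6 m.
Total vertical stress at mid-clay: σ_v = 18.3×2.6 + 17.8×3 = 100.98 kPa.
Pore pressure: u = 9.81×(5.6 − 0) = 54.936 kPa.
Initial effective stress: σ'_0 = σ_v − u = 100.98 − 54.936 = 46.044 kPa.
Final effective stress: σ'_f = σ'_0 + Δσ = 46.044 + 54.1 = 100.14 kPa.
Normally consolidated clay, so the full stress increment lies on the virgin compression line:
S_c = C_c·H/(1+e₀)·log₁₀(σ'_f/σ'_0) = 0.18×6/(1+1.25)×log₁₀(100.14/46.044)
    = 0.48 × 0.33743 = 0.162 m

S_c ≈ 162 mm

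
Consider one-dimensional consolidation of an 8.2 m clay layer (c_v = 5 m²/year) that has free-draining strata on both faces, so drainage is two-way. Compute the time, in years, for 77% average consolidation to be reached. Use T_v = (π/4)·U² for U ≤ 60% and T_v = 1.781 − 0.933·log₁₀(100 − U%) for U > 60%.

Drainage path length: H_d = H/2 = 4.1 m (double drainage).
U > 60%: T_v = 1.781 − 0.933·log₁₀(100 − 77) = 0.51051.
t = T_v·H_d²/c_v = 0.51051×4.1²/5 = 1.716 years.

t ≈ 1.72 years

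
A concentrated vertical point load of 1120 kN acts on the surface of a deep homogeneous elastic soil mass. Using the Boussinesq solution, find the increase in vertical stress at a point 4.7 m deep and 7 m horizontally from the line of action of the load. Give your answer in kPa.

Δσ_z ≈ 1.3 kPa

Boussinesq vertical stress below a point load on an elastic half-space:
Δσ_z = 3P/(2πz²) · [1 + (r/z)²]^(−5/2)
r/z = 7/4.7 = 1.4894; [1+(r/z)²]^(−5/2) = 0.053823.
Δσ_z = 3×1120/(2π×4.7²) × 0.053823 = 24.208 × 0.053823 = 1.303 kPa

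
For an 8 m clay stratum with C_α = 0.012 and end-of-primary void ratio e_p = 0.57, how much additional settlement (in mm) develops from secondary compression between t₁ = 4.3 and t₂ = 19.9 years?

Secondary compression: S_s = C_α·H/(1+e_p)·log₁₀(t₂/t₁)
S_s = 0.012×8/(1+0.57)×log₁₀(19.9/4.3)
    = 0.06115 × 0.6654 = 0.04069 m

S_s ≈ 40.7 mm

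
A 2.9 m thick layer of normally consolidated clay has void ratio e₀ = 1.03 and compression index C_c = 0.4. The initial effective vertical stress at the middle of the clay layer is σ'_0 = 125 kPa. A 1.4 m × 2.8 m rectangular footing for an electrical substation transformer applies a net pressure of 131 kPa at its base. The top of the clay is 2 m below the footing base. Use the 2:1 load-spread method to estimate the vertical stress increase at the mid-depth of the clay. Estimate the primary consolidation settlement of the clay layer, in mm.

S_c ≈ 31.5 mm

Mid-depth of clay below the footing base: z = 2 + 2.9/2 = 3.45 m.
Stress increase at mid-clay by the 2:1 spreading method:
Δσ = qBL/((B+z)(L+z)) = 131×1.4×2.8/((1.4+3.45)(2.8+3.45)) = 16.941 kPa
Final effective stress: σ'_f = σ'_0 + Δσ = 125 + 16.941 = 141.94 kPa.
Normally consolidated clay, so the full stress increment lies on the virgin compression line:
S_c = C_c·H/(1+e₀)·log₁₀(σ'_f/σ'_0) = 0.4×2.9/(1+1.03)×log₁₀(141.94/125)
    = 0.57143 × 0.055195 = 0.03154 m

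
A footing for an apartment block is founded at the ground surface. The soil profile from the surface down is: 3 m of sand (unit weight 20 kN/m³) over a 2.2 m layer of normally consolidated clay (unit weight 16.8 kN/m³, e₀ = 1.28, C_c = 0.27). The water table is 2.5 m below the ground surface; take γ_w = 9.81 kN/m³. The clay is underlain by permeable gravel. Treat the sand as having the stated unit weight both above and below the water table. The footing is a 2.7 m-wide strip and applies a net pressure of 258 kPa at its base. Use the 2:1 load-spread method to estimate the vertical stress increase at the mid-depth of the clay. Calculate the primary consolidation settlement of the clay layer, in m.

S_c ≈ 0.109 m

Mid-depth of clay below the ground surface: z = 3 + 2.2/2 = 4.1 m.
Total vertical stress at mid-clay: σ_v = 20×3 + 16.8×1.1 = 78.48 kPa.
Pore pressure: u = 9.81×(4.1 − 2.5) = 15.696 kPa.
Initial effective stress: σ'_0 = σ_v − u = 78.48 − 15.696 = 62.784 kPa.
Stress increase at mid-clay by the 2:1 spreading method:
Δσ = qB/(B+z) = 258×2.7/(2.7+4.1) = 102.44 kPa
Final effective stress: σ'_f = σ'_0 + Δσ = 62.784 + 102.44 = 165.22 kPa.
Normally consolidated clay, so the full stress increment lies on the virgin compression line:
S_c = C_c·H/(1+e₀)·log₁₀(σ'_f/σ'_0) = 0.27×2.2/(1+1.28)×log₁₀(165.22/62.784)
    = 0.26053 × 0.42021 = 0.1095 m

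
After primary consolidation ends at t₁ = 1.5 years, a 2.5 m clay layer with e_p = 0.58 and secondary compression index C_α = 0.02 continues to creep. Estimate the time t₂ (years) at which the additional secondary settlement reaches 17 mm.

S_s = C_α·H/(1+e_p)·log₁₀(t₂/t₁) ⇒ log₁₀(t₂/t₁) = S_s·(1+e_p)/(C_α·H).
log₁₀(t₂/t₁) = 0.017 × (1+0.58) / (0.02×2.5) = 0.5372
t₂ = t₁ × 10^0.5372 = 1.5 × 3.445 = 5.168 years

t₂ ≈ 5.17 years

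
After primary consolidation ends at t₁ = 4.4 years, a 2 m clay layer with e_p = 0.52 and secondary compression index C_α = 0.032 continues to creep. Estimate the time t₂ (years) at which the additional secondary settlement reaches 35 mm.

t₂ ≈ 29.8 years

S_s = C_α·H/(1+e_p)·log₁₀(t₂/t₁) ⇒ log₁₀(t₂/t₁) = S_s·(1+e_p)/(C_α·H).
log₁₀(t₂/t₁) = 0.035 × (1+0.52) / (0.032×2) = 0.8313
t₂ = t₁ × 10^0.8313 = 4.4 × 6.78 = 29.83 years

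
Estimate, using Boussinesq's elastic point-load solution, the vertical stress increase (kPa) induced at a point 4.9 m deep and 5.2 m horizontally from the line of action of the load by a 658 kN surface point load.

Boussinesq vertical stress below a point load on an elastic half-space:
Δσ_z = 3P/(2πz²) · [1 + (r/z)²]^(−5/2)
r/z = 5.2/4.9 = 1.0612; [1+(r/z)²]^(−5/2) = 0.1517.
Δσ_z = 3×658/(2π×4.9²) × 0.1517 = 13.085 × 0.1517 = 1.985 kPa

Δσ_z ≈ 1.98 kPa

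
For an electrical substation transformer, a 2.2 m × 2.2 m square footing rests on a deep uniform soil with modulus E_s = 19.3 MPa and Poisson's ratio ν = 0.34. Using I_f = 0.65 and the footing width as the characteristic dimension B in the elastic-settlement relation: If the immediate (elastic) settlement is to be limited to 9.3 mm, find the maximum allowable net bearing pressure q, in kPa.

q ≈ 142 kPa

E_s = 19.3 MPa = 19300 kPa.
S_e = q·B·(1−ν²)/E_s · I_f  ⇒  q = S_e·E_s / (B·(1−ν²)·I_f).
q = 0.0093 × 19300 / (2.2 × 0.8844 × 0.65) = 141.9 kPa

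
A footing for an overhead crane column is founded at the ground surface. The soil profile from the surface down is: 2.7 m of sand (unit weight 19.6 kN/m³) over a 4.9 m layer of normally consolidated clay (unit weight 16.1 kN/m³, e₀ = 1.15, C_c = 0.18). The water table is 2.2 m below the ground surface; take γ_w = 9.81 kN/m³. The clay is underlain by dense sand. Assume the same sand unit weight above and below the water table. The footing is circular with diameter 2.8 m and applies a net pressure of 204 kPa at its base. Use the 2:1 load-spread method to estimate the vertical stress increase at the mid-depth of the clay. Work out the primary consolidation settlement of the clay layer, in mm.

S_c ≈ 59.8 mm

Mid-depth of clay below the ground surface: z = 2.7 + 4.9/2 = 5.15 m.
Total vertical stress at mid-clay: σ_v = 19.6×2.7 + 16.1×2.45 = 92.365 kPa.
Pore pressure: u = 9.81×(5.15 − 2.2) = 28.94 kPa.
Initial effective stress: σ'_0 = σ_v − u = 92.365 − 28.94 = 63.425 kPa.
Stress increase at mid-clay by the 2:1 spreading method:
Δσ ≈ qD²/(D+z)² = 204×2.8²/(2.8+5.15)² = 25.305 kPa
Final effective stress: σ'_f = σ'_0 + Δσ = 63.425 + 25.305 = 88.73 kPa.
Normally consolidated clay, so the full stress increment lies on the virgin compression line:
S_c = C_c·H/(1+e₀)·log₁₀(σ'_f/σ'_0) = 0.18×4.9/(1+1.15)×log₁₀(88.73/63.425)
    = 0.41023 × 0.14581 = 0.05982 m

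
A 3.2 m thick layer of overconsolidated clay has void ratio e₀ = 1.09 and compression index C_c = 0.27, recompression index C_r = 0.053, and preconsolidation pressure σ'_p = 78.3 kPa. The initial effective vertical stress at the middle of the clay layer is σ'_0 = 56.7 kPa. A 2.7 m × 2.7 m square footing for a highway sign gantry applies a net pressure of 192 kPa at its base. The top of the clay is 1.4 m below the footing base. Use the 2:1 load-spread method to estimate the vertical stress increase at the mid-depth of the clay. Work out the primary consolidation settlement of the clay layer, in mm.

Mid-depth of clay below the footing base: z = 1.4 + 3.2/2 = 3 m.
Stress increase at mid-clay by the 2:1 spreading method:
Δσ = qBL/((B+z)(L+z)) = 192×2.7×2.7/((2.7+3)(2.7+3)) = 43.08 kPa
Final effective stress: σ'_f = 56.7 + 43.08 = 99.78 kPa.
σ'_f = 99.78 > σ'_p = 78.3 kPa, so the stress path crosses the preconsolidation pressure — recompression up to σ'_p, then virgin compression beyond:
S_c = H/(1+e₀)·[C_r·log₁₀(σ'_p/σ'_0) + C_c·log₁₀(σ'_f/σ'_p)]
    = 3.2/2.09 × [0.053×log₁₀(78.3/56.7) + 0.27×log₁₀(99.78/78.3)]
    = 1.5311 × [0.0074295 + 0.028426] = 0.0549 m

S_c ≈ 54.9 mm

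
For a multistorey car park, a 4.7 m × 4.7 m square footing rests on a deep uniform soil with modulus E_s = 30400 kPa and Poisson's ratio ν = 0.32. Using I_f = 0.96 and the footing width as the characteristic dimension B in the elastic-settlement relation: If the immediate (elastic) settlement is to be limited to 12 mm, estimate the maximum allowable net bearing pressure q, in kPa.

S_e = q·B·(1−ν²)/E_s · I_f  ⇒  q = S_e·E_s / (B·(1−ν²)·I_f).
q = 0.012 × 30400 / (4.7 × 0.8976 × 0.96) = 90.07 kPa

q ≈ 90.1 kPa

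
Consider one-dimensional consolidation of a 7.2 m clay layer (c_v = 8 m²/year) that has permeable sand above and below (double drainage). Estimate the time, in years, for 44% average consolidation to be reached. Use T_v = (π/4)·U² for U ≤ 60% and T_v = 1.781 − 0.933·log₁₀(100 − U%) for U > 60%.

Drainage path length: H_d = H/2 = 3.6 m (double drainage).
U ≤ 60%: T_v = (π/4)·U² = (π/4)×0.44² = 0.15205.
t = T_v·H_d²/c_v = 0.15205×3.6²/8 = 0.2463 years.

t ≈ 0.246 years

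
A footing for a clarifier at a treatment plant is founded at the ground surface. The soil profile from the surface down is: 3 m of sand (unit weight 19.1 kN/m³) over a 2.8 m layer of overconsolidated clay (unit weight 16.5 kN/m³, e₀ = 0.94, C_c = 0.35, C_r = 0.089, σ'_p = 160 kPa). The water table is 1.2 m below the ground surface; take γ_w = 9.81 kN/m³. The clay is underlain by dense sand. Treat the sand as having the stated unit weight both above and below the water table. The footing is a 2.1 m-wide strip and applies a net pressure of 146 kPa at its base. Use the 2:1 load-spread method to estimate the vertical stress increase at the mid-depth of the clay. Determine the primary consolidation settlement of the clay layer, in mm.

S_c ≈ 37.6 mm

Mid-depth of clay below the ground surface: z = 3 + 2.8/2 = 4.4 m.
Total vertical stress at mid-clay: σ_v = 19.1×3 + 16.5×1.4 = 80.4 kPa.
Pore pressure: u = 9.81×(4.4 − 1.2) = 31.392 kPa.
Initial effective stress: σ'_0 = σ_v − u = 80.4 − 31.392 = 49.008 kPa.
Stress increase at mid-clay by the 2:1 spreading method:
Δσ = qB/(B+z) = 146×2.1/(2.1+4.4) = 47.169 kPa
Final effective stress: σ'_f = 49.008 + 47.169 = 96.177 kPa.
σ'_f = 96.177 ≤ σ'_p = 160 kPa, so the clay remains overconsolidated and only the recompression index applies:
S_c = C_r·H/(1+e₀)·log₁₀(σ'_f/σ'_0) = 0.089×2.8/1.94×log₁₀(96.177/49.008)
    = 0.12845 × 0.2928 = 0.03761 m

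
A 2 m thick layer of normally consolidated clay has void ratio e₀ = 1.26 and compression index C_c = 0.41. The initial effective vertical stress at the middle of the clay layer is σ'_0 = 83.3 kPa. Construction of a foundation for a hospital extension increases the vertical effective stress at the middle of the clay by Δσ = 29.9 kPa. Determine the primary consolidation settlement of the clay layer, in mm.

Final effective stress: σ'_f = σ'_0 + Δσ = 83.3 + 29.9 = 113.2 kPa.
Normally consolidated clay, so the full stress increment lies on the virgin compression line:
S_c = C_c·H/(1+e₀)·log₁₀(σ'_f/σ'_0) = 0.41×2/(1+1.26)×log₁₀(113.2/83.3)
    = 0.36283 × 0.1332 = 0.04833 m

S_c ≈ 48.3 mm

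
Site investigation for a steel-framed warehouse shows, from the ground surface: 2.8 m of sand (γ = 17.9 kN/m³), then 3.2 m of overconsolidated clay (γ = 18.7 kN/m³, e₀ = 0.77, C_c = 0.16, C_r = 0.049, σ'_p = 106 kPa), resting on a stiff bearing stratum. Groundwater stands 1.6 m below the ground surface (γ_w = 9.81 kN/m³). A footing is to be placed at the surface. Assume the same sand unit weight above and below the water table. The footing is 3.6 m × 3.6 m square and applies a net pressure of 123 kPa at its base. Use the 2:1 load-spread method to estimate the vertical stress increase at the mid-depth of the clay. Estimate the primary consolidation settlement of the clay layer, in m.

Mid-depth of clay below the ground surface: z = 2.8 + 3.2/2 = 4.4 m.
Total vertical stress at mid-clay: σ_v = 17.9×2.8 + 18.7×1.6 = 80.04 kPa.
Pore pressure: u = 9.81×(4.4 − 1.6) = 27.468 kPa.
Initial effective stress: σ'_0 = σ_v − u = 80.04 − 27.468 = 52.572 kPa.
Stress increase at mid-clay by the 2:1 spreading method:
Δσ = qBL/((B+z)(L+z)) = 123×3.6×3.6/((3.6+4.4)(3.6+4.4)) = 24.908 kPa
Final effective stress: σ'_f = 52.572 + 24.908 = 77.48 kPa.
σ'_f = 77.48 ≤ σ'_p = 106 kPa, so the clay remains overconsolidated and only the recompression index applies:
S_c = C_r·H/(1+e₀)·log₁₀(σ'_f/σ'_0) = 0.049×3.2/1.77×log₁₀(77.48/52.572)
    = 0.088587 × 0.16844 = 0.01492 m

S_c ≈ 0.0149 m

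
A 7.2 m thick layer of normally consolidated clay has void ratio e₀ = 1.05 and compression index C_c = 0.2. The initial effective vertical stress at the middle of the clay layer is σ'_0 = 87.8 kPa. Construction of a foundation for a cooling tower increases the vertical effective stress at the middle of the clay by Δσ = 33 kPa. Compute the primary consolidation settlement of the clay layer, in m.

S_c ≈ 0.0973 m

Final effective stress: σ'_f = σ'_0 + Δσ = 87.8 + 33 = 120.8 kPa.
Normally consolidated clay, so the full stress increment lies on the virgin compression line:
S_c = C_c·H/(1+e₀)·log₁₀(σ'_f/σ'_0) = 0.2×7.2/(1+1.05)×log₁₀(120.8/87.8)
    = 0.70244 × 0.13857 = 0.09734 m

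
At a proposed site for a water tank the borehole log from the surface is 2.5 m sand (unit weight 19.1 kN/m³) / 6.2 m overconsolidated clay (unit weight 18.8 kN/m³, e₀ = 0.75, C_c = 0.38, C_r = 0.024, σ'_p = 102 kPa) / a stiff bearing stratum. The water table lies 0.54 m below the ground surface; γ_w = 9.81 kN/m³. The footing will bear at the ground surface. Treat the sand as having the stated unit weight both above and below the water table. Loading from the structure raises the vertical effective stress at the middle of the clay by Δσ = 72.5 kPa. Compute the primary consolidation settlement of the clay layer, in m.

Mid-depth of clay below the ground surface: z = 2.5 + 6.2/2 = 5.6 m.
Total vertical stress at mid-clay: σ_v = 19.1×2.5 + 18.8×3.1 = 106.03 kPa.
Pore pressure: u = 9.81×(5.6 − 0.54) = 49.639 kPa.
Initial effective stress: σ'_0 = σ_v − u = 106.03 − 49.639 = 56.391 kPa.
Final effective stress: σ'_f = 56.391 + 72.5 = 128.89 kPa.
σ'_f = 128.89 > σ'_p = 102 kPa, so the stress path crosses the preconsolidation pressure — recompression up to σ'_p, then virgin compression beyond:
S_c = H/(1+e₀)·[C_r·log₁₀(σ'_p/σ'_0) + C_c·log₁₀(σ'_f/σ'_p)]
    = 6.2/1.75 × [0.024×log₁₀(102/56.391) + 0.38×log₁₀(128.89/102)]
    = 3.5429 × [0.0061774 + 0.038615] = 0.1587 m

S_c ≈ 0.159 m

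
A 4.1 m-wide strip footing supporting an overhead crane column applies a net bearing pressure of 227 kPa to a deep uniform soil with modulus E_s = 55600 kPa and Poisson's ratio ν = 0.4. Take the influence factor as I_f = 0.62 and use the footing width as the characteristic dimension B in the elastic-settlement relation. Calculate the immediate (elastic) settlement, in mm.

S_e ≈ 8.72 mm

Immediate (elastic) settlement: S_e = q·B·(1−ν²)/E_s · I_f.
S_e = 227 × 4.1 × (1 − 0.4²) / 55600 × 0.62
    = 227 × 4.1 × 0.84 / 55600 × 0.62
    = 0.008718 m = 8.718 mm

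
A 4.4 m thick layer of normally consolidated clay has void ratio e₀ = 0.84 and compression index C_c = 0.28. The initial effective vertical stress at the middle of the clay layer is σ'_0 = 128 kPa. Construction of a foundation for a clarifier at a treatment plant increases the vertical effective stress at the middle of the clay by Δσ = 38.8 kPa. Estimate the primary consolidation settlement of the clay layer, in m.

S_c ≈ 0.077 m

Final effective stress: σ'_f = σ'_0 + Δσ = 128 + 38.8 = 166.8 kPa.
Normally consolidated clay, so the full stress increment lies on the virgin compression line:
S_c = C_c·H/(1+e₀)·log₁₀(σ'_f/σ'_0) = 0.28×4.4/(1+0.84)×log₁₀(166.8/128)
    = 0.66957 × 0.11499 = 0.07699 m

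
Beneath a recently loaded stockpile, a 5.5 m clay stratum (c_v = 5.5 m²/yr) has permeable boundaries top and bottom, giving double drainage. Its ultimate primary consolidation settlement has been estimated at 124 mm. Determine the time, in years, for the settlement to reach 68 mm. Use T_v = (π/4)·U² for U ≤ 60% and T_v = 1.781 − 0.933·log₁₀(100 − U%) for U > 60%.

Drainage path length: H_d = H/2 = 2.75 m (double drainage).
U = S(t)/S_ult = 68/124 = 0.5484.
U ≤ 60%: T_v = (π/4)·U² = (π/4)×0.54839² = 0.23619.
t = T_v·H_d²/c_v = 0.23619×2.75²/5.5 = 0.3248 years.

t ≈ 0.325 years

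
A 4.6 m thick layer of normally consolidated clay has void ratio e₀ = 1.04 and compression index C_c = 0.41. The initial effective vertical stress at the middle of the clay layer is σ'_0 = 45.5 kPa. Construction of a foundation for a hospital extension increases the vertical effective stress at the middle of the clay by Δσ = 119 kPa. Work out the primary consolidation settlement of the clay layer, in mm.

S_c ≈ 516 mm

Final effective stress: σ'_f = σ'_0 + Δσ = 45.5 + 119 = 164.5 kPa.
Normally consolidated clay, so the full stress increment lies on the virgin compression line:
S_c = C_c·H/(1+e₀)·log₁₀(σ'_f/σ'_0) = 0.41×4.6/(1+1.04)×log₁₀(164.5/45.5)
    = 0.92451 × 0.55815 = 0.516 m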